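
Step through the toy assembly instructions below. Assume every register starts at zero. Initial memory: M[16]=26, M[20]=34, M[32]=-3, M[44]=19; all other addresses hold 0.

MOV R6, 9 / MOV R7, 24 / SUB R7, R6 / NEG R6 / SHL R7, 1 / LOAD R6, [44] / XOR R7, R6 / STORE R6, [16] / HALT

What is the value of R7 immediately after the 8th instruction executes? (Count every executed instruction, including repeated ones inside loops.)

R6=9
R7=24
R7=24-9=15
R6=-(9)=-9
R7=15<<1=30
R6=M[44]=19
R7=30^19=13
STORE R6, [16] → M[16]=19
After step 8: R7 = 13.

13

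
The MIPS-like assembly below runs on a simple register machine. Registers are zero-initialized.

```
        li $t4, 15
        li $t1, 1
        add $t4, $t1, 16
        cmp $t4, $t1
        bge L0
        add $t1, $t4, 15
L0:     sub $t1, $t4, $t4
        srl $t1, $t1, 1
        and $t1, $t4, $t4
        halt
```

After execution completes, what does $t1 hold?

$t4=15
$t1=1
$t4=1+16=17
cmp $t4, $t1  (cmp 17,1)
bge L0: taken
$t1=17-17=0
$t1=0>>1=0
$t1=17&17=17
halt.

17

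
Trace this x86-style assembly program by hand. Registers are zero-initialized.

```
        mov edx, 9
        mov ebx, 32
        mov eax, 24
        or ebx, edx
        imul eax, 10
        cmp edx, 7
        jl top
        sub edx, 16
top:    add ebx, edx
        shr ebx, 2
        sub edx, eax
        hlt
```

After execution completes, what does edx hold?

-247

after mov edx, 9: edx=9
after mov ebx, 32: ebx=32
after mov eax, 24: eax=24
after or ebx, edx: ebx=32|9=41
after imul eax, 10: eax=24*10=240
cmp edx, 7  (cmp 9,7)
jl top: not taken
after sub edx, 16: edx=9-16=-7
after add ebx, edx: ebx=41+(-7)=34
after shr ebx, 2: ebx=34>>2=8
after sub edx, eax: edx=(-7)-240=-247
halt.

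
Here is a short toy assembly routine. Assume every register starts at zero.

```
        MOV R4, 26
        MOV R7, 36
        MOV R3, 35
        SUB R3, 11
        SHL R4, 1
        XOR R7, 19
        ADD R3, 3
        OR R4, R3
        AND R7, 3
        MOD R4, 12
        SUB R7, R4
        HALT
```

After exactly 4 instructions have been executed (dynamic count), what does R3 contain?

24

R4=26
R7=36
R3=35
R3=35-11=24
After step 4: R3 = 24.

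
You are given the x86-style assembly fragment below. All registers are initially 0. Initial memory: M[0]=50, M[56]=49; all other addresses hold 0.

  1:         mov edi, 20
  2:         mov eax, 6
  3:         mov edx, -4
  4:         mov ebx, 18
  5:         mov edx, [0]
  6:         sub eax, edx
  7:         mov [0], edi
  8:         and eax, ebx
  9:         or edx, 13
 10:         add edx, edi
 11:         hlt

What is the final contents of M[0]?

edi=20
eax=6
edx=-4
ebx=18
edx=M[0]=50
eax=6-50=-44
mov [0], edi → M[0]=20
eax=(-44)&18=16
edx=50|13=63
edx=63+20=83
halt.

20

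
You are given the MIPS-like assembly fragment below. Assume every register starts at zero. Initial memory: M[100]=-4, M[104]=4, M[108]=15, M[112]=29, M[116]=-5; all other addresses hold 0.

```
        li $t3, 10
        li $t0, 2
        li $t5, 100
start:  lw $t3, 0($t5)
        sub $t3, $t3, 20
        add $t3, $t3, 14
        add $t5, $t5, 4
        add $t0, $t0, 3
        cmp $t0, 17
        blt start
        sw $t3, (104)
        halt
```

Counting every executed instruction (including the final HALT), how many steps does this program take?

li $t3, 10 → $t3=10
li $t0, 2 → $t0=2
li $t5, 100 → $t5=100
lw $t3, 0($t5) → $t3=M[100]=-4
sub $t3, $t3, 20 → $t3=(-4)-20=-24
add $t3, $t3, 14 → $t3=(-24)+14=-10
add $t5, $t5, 4 → $t5=100+4=104
add $t0, $t0, 3 → $t0=2+3=5
cmp $t0, 17  (cmp 5,17)
blt start: taken
lw $t3, 0($t5) → $t3=M[104]=4
sub $t3, $t3, 20 → $t3=4-20=-16
add $t3, $t3, 14 → $t3=(-16)+14=-2
add $t5, $t5, 4 → $t5=104+4=108
add $t0, $t0, 3 → $t0=5+3=8
cmp $t0, 17  (cmp 8,17)
blt start: taken
lw $t3, 0($t5) → $t3=M[108]=15
sub $t3, $t3, 20 → $t3=15-20=-5
add $t3, $t3, 14 → $t3=(-5)+14=9
add $t5, $t5, 4 → $t5=108+4=112
add $t0, $t0, 3 → $t0=8+3=11
cmp $t0, 17  (cmp 11,17)
blt start: taken
lw $t3, 0($t5) → $t3=M[112]=29
sub $t3, $t3, 20 → $t3=29-20=9
add $t3, $t3, 14 → $t3=9+14=23
add $t5, $t5, 4 → $t5=112+4=116
add $t0, $t0, 3 → $t0=11+3=14
cmp $t0, 17  (cmp 14,17)
blt start: taken
lw $t3, 0($t5) → $t3=M[116]=-5
sub $t3, $t3, 20 → $t3=(-5)-20=-25
add $t3, $t3, 14 → $t3=(-25)+14=-11
add $t5, $t5, 4 → $t5=116+4=120
add $t0, $t0, 3 → $t0=14+3=17
cmp $t0, 17  (cmp 17,17)
blt start: not taken
sw $t3, (104) → M[104]=-11
halt.
Total executed instructions: 40.

40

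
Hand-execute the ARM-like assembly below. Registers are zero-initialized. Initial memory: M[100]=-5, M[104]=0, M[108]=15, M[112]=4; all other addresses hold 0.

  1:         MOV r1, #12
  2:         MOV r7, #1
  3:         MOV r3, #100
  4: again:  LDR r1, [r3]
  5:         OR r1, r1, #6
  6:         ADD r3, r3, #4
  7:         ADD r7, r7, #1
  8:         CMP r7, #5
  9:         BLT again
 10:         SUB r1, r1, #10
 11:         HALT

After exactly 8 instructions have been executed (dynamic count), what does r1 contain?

-1

r1=12
r7=1
r3=100
r1=M[100]=-5
r1=(-5)|6=-1
r3=100+4=104
r7=1+1=2
CMP r7, #5  (cmp 2,5)
After step 8: r1 = -1.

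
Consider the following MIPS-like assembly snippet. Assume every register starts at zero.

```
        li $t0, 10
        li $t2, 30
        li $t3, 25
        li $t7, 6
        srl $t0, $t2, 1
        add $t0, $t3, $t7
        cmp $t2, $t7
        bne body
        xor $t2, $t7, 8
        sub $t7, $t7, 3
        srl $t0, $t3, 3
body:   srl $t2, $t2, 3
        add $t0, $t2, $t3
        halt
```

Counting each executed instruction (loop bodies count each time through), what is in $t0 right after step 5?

after li $t0, 10: $t0=10
after li $t2, 30: $t2=30
after li $t3, 25: $t3=25
after li $t7, 6: $t7=6
after srl $t0, $t2, 1: $t0=30>>1=15
After step 5: $t0 = 15.

15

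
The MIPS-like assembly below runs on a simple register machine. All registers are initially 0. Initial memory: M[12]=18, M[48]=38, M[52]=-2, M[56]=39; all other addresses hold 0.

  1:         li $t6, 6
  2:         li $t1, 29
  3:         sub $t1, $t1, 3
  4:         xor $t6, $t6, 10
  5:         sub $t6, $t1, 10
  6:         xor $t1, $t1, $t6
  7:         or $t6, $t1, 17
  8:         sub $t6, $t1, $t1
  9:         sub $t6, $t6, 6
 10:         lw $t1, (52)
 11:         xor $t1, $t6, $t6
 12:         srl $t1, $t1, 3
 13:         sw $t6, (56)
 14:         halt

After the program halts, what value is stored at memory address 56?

after li $t6, 6: $t6=6
after li $t1, 29: $t1=29
after sub $t1, $t1, 3: $t1=29-3=26
after xor $t6, $t6, 10: $t6=6^10=12
after sub $t6, $t1, 10: $t6=26-10=16
after xor $t1, $t1, $t6: $t1=26^16=10
after or $t6, $t1, 17: $t6=10|17=27
after sub $t6, $t1, $t1: $t6=10-10=0
after sub $t6, $t6, 6: $t6=0-6=-6
after lw $t1, (52): $t1=M[52]=-2
after xor $t1, $t6, $t6: $t1=(-6)^(-6)=0
after srl $t1, $t1, 3: $t1=0>>3=0
sw $t6, (56) → M[56]=-6
halt.

-6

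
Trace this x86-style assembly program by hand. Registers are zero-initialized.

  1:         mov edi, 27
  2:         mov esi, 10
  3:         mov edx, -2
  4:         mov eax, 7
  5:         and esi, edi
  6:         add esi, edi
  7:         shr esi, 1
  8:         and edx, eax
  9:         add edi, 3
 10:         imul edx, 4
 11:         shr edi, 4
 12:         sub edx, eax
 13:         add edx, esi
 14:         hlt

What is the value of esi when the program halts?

mov edi, 27 → edi=27
mov esi, 10 → esi=10
mov edx, -2 → edx=-2
mov eax, 7 → eax=7
and esi, edi → esi=10&27=10
add esi, edi → esi=10+27=37
shr esi, 1 → esi=37>>1=18
and edx, eax → edx=(-2)&7=6
add edi, 3 → edi=27+3=30
imul edx, 4 → edx=6*4=24
shr edi, 4 → edi=30>>4=1
sub edx, eax → edx=24-7=17
add edx, esi → edx=17+18=35
halt.

18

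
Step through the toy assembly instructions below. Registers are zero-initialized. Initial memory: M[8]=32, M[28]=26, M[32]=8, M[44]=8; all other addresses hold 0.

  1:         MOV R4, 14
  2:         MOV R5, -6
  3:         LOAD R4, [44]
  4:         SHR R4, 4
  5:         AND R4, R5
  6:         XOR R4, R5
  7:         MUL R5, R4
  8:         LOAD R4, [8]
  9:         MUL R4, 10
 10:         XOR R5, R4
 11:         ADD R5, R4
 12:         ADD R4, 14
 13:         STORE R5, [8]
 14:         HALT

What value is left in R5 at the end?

MOV R4, 14 → R4=14
MOV R5, -6 → R5=-6
LOAD R4, [44] → R4=M[44]=8
SHR R4, 4 → R4=8>>4=0
AND R4, R5 → R4=0&(-6)=0
XOR R4, R5 → R4=0^(-6)=-6
MUL R5, R4 → R5=(-6)*(-6)=36
LOAD R4, [8] → R4=M[8]=32
MUL R4, 10 → R4=32*10=320
XOR R5, R4 → R5=36^320=356
ADD R5, R4 → R5=356+320=676
ADD R4, 14 → R4=320+14=334
STORE R5, [8] → M[8]=676
halt.

676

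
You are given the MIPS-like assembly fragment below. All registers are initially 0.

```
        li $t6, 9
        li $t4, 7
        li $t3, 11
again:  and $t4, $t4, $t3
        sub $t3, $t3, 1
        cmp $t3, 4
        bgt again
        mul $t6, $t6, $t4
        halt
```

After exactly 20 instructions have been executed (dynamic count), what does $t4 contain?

after li $t6, 9: $t6=9
after li $t4, 7: $t4=7
after li $t3, 11: $t3=11
after and $t4, $t4, $t3: $t4=7&11=3
after sub $t3, $t3, 1: $t3=11-1=10
cmp $t3, 4  (cmp 10,4)
bgt again: taken
after and $t4, $t4, $t3: $t4=3&10=2
after sub $t3, $t3, 1: $t3=10-1=9
cmp $t3, 4  (cmp 9,4)
bgt again: taken
after and $t4, $t4, $t3: $t4=2&9=0
after sub $t3, $t3, 1: $t3=9-1=8
cmp $t3, 4  (cmp 8,4)
bgt again: taken
after and $t4, $t4, $t3: $t4=0&8=0
after sub $t3, $t3, 1: $t3=8-1=7
cmp $t3, 4  (cmp 7,4)
bgt again: taken
after and $t4, $t4, $t3: $t4=0&7=0
After step 20: $t4 = 0.

0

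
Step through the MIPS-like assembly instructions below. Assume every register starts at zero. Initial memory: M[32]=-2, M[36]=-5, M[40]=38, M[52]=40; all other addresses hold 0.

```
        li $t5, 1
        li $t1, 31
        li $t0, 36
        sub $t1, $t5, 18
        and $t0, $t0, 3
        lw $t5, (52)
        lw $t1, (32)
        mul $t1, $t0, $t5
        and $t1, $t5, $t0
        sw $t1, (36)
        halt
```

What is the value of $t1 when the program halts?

after li $t5, 1: $t5=1
after li $t1, 31: $t1=31
after li $t0, 36: $t0=36
after sub $t1, $t5, 18: $t1=1-18=-17
after and $t0, $t0, 3: $t0=36&3=0
after lw $t5, (52): $t5=M[52]=40
after lw $t1, (32): $t1=M[32]=-2
after mul $t1, $t0, $t5: $t1=0*40=0
after and $t1, $t5, $t0: $t1=40&0=0
sw $t1, (36) → M[36]=0
halt.

0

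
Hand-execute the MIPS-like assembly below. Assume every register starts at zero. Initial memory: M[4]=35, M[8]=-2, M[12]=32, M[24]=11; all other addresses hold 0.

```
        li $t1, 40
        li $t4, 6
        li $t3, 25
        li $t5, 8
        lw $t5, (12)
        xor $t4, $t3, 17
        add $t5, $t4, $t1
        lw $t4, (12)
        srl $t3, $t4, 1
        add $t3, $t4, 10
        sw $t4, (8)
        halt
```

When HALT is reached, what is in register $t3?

42

after li $t1, 40: $t1=40
after li $t4, 6: $t4=6
after li $t3, 25: $t3=25
after li $t5, 8: $t5=8
after lw $t5, (12): $t5=M[12]=32
after xor $t4, $t3, 17: $t4=25^17=8
after add $t5, $t4, $t1: $t5=8+40=48
after lw $t4, (12): $t4=M[12]=32
after srl $t3, $t4, 1: $t3=32>>1=16
after add $t3, $t4, 10: $t3=32+10=42
sw $t4, (8) → M[8]=32
halt.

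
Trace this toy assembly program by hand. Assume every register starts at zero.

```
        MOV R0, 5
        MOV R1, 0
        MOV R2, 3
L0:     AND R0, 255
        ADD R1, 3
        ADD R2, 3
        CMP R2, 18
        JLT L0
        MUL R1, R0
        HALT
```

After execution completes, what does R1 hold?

75

R0=5
R1=0
R2=3
R0=5&255=5
R1=0+3=3
R2=3+3=6
CMP R2, 18  (cmp 6,18)
JLT L0: taken
R0=5&255=5
R1=3+3=6
R2=6+3=9
CMP R2, 18  (cmp 9,18)
JLT L0: taken
R0=5&255=5
R1=6+3=9
R2=9+3=12
CMP R2, 18  (cmp 12,18)
JLT L0: taken
R0=5&255=5
R1=9+3=12
R2=12+3=15
CMP R2, 18  (cmp 15,18)
JLT L0: taken
R0=5&255=5
R1=12+3=15
R2=15+3=18
CMP R2, 18  (cmp 18,18)
JLT L0: not taken
R1=15*5=75
halt.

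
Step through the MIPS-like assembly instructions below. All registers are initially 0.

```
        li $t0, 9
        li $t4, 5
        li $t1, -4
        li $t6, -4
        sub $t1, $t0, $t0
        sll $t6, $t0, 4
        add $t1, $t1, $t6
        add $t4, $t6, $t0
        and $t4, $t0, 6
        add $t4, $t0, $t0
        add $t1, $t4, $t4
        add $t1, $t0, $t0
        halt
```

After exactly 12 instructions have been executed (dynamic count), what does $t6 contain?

$t0=9
$t4=5
$t1=-4
$t6=-4
$t1=9-9=0
$t6=9<<4=144
$t1=0+144=144
$t4=144+9=153
$t4=9&6=0
$t4=9+9=18
$t1=18+18=36
$t1=9+9=18
After step 12: $t6 = 144.

144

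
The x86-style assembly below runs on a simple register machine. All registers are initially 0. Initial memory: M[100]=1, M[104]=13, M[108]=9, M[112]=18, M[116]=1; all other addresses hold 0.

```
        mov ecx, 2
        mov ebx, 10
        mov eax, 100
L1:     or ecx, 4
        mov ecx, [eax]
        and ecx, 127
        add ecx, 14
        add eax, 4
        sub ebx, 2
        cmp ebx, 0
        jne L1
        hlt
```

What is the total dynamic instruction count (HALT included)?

ecx=2
ebx=10
eax=100
ecx=2|4=6
ecx=M[100]=1
ecx=1&127=1
ecx=1+14=15
eax=100+4=104
ebx=10-2=8
cmp ebx, 0  (cmp 8,0)
jne L1: taken
ecx=15|4=15
ecx=M[104]=13
ecx=13&127=13
ecx=13+14=27
eax=104+4=108
ebx=8-2=6
cmp ebx, 0  (cmp 6,0)
jne L1: taken
ecx=27|4=31
ecx=M[108]=9
ecx=9&127=9
ecx=9+14=23
eax=108+4=112
ebx=6-2=4
cmp ebx, 0  (cmp 4,0)
jne L1: taken
ecx=23|4=23
ecx=M[112]=18
ecx=18&127=18
ecx=18+14=32
eax=112+4=116
ebx=4-2=2
cmp ebx, 0  (cmp 2,0)
jne L1: taken
ecx=32|4=36
ecx=M[116]=1
ecx=1&127=1
ecx=1+14=15
eax=116+4=120
ebx=2-2=0
cmp ebx, 0  (cmp 0,0)
jne L1: not taken
halt.
Total executed instructions: 44.

44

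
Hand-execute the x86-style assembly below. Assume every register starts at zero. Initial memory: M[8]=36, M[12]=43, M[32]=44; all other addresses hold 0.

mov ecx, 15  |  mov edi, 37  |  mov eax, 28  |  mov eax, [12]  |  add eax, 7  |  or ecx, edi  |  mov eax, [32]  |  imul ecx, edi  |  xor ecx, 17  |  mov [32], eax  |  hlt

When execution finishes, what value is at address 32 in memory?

44

ecx=15
edi=37
eax=28
eax=M[12]=43
eax=43+7=50
ecx=15|37=47
eax=M[32]=44
ecx=47*37=1739
ecx=1739^17=1754
mov [32], eax → M[32]=44
halt.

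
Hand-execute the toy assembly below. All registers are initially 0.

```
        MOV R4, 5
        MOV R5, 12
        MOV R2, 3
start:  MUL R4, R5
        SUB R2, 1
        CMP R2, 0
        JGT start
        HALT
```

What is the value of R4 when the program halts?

8640

R4=5
R5=12
R2=3
R4=5*12=60
R2=3-1=2
CMP R2, 0  (cmp 2,0)
JGT start: taken
R4=60*12=720
R2=2-1=1
CMP R2, 0  (cmp 1,0)
JGT start: taken
R4=720*12=8640
R2=1-1=0
CMP R2, 0  (cmp 0,0)
JGT start: not taken
halt.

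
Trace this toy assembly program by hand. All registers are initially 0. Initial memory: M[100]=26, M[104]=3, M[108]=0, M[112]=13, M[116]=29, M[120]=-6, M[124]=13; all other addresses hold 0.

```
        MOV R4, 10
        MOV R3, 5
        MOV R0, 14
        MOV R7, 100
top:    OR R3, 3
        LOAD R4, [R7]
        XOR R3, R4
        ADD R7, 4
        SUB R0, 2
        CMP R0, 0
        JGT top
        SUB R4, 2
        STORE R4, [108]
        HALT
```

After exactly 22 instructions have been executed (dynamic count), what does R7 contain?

112

R4=10
R3=5
R0=14
R7=100
R3=5|3=7
R4=M[100]=26
R3=7^26=29
R7=100+4=104
R0=14-2=12
CMP R0, 0  (cmp 12,0)
JGT top: taken
R3=29|3=31
R4=M[104]=3
R3=31^3=28
R7=104+4=108
R0=12-2=10
CMP R0, 0  (cmp 10,0)
JGT top: taken
R3=28|3=31
R4=M[108]=0
R3=31^0=31
R7=108+4=112
After step 22: R7 = 112.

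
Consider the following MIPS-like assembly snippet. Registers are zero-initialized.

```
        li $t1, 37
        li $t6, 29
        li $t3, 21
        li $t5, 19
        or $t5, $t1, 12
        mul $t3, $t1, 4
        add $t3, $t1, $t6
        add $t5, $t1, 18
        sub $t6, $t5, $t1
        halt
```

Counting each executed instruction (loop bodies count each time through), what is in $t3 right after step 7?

66

$t1=37
$t6=29
$t3=21
$t5=19
$t5=37|12=45
$t3=37*4=148
$t3=37+29=66
After step 7: $t3 = 66.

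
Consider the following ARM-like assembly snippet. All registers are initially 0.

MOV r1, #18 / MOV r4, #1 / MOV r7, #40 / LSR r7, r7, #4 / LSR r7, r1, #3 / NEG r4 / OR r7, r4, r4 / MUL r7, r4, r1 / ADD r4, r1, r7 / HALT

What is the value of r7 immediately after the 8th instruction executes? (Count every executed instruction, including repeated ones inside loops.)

MOV r1, #18 → r1=18
MOV r4, #1 → r4=1
MOV r7, #40 → r7=40
LSR r7, r7, #4 → r7=40>>4=2
LSR r7, r1, #3 → r7=18>>3=2
NEG r4 → r4=-(1)=-1
OR r7, r4, r4 → r7=(-1)|(-1)=-1
MUL r7, r4, r1 → r7=(-1)*18=-18
After step 8: r7 = -18.

-18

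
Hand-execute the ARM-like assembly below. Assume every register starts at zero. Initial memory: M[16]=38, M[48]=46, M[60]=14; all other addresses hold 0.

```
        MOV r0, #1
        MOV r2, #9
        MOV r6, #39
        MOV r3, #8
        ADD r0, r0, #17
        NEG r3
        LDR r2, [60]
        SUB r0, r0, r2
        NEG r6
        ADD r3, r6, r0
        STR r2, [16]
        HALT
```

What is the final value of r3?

MOV r0, #1 → r0=1
MOV r2, #9 → r2=9
MOV r6, #39 → r6=39
MOV r3, #8 → r3=8
ADD r0, r0, #17 → r0=1+17=18
NEG r3 → r3=-(8)=-8
LDR r2, [60] → r2=M[60]=14
SUB r0, r0, r2 → r0=18-14=4
NEG r6 → r6=-(39)=-39
ADD r3, r6, r0 → r3=(-39)+4=-35
STR r2, [16] → M[16]=14
halt.

-35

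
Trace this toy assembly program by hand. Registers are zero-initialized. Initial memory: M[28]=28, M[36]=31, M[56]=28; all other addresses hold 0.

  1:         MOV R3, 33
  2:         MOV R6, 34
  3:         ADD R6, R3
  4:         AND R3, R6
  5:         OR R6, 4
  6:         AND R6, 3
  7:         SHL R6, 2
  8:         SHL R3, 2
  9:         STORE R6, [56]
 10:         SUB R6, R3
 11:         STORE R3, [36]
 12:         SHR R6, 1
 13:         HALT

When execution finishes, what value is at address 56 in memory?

12

after MOV R3, 33: R3=33
after MOV R6, 34: R6=34
after ADD R6, R3: R6=34+33=67
after AND R3, R6: R3=33&67=1
after OR R6, 4: R6=67|4=71
after AND R6, 3: R6=71&3=3
after SHL R6, 2: R6=3<<2=12
after SHL R3, 2: R3=1<<2=4
STORE R6, [56] → M[56]=12
after SUB R6, R3: R6=12-4=8
STORE R3, [36] → M[36]=4
after SHR R6, 1: R6=8>>1=4
halt.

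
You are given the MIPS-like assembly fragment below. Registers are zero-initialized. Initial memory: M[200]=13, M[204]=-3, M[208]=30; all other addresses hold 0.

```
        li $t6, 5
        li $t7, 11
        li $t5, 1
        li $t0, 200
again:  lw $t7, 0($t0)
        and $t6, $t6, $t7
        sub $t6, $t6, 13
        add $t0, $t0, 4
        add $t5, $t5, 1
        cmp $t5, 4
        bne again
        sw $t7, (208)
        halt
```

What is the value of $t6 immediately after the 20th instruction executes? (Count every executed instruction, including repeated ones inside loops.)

li $t6, 5 → $t6=5
li $t7, 11 → $t7=11
li $t5, 1 → $t5=1
li $t0, 200 → $t0=200
lw $t7, 0($t0) → $t7=M[200]=13
and $t6, $t6, $t7 → $t6=5&13=5
sub $t6, $t6, 13 → $t6=5-13=-8
add $t0, $t0, 4 → $t0=200+4=204
add $t5, $t5, 1 → $t5=1+1=2
cmp $t5, 4  (cmp 2,4)
bne again: taken
lw $t7, 0($t0) → $t7=M[204]=-3
and $t6, $t6, $t7 → $t6=(-8)&(-3)=-8
sub $t6, $t6, 13 → $t6=(-8)-13=-21
add $t0, $t0, 4 → $t0=204+4=208
add $t5, $t5, 1 → $t5=2+1=3
cmp $t5, 4  (cmp 3,4)
bne again: taken
lw $t7, 0($t0) → $t7=M[208]=30
and $t6, $t6, $t7 → $t6=(-21)&30=10
After step 20: $t6 = 10.

10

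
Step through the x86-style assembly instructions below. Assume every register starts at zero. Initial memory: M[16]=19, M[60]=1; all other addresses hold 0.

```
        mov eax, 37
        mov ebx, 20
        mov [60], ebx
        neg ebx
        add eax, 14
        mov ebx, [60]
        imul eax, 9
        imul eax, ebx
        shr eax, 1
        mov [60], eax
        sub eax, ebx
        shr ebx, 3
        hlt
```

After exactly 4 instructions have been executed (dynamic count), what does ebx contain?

after mov eax, 37: eax=37
after mov ebx, 20: ebx=20
mov [60], ebx → M[60]=20
after neg ebx: ebx=-(20)=-20
After step 4: ebx = -20.

-20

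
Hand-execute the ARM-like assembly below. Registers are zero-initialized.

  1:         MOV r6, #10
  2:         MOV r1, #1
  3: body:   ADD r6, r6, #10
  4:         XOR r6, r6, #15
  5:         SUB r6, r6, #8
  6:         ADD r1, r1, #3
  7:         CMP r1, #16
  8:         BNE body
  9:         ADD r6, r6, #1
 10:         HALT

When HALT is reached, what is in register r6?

20

MOV r6, #10 → r6=10
MOV r1, #1 → r1=1
ADD r6, r6, #10 → r6=10+10=20
XOR r6, r6, #15 → r6=20^15=27
SUB r6, r6, #8 → r6=27-8=19
ADD r1, r1, #3 → r1=1+3=4
CMP r1, #16  (cmp 4,16)
BNE body: taken
ADD r6, r6, #10 → r6=19+10=29
XOR r6, r6, #15 → r6=29^15=18
SUB r6, r6, #8 → r6=18-8=10
ADD r1, r1, #3 → r1=4+3=7
CMP r1, #16  (cmp 7,16)
BNE body: taken
ADD r6, r6, #10 → r6=10+10=20
XOR r6, r6, #15 → r6=20^15=27
SUB r6, r6, #8 → r6=27-8=19
ADD r1, r1, #3 → r1=7+3=10
CMP r1, #16  (cmp 10,16)
BNE body: taken
ADD r6, r6, #10 → r6=19+10=29
XOR r6, r6, #15 → r6=29^15=18
SUB r6, r6, #8 → r6=18-8=10
ADD r1, r1, #3 → r1=10+3=13
CMP r1, #16  (cmp 13,16)
BNE body: taken
ADD r6, r6, #10 → r6=10+10=20
XOR r6, r6, #15 → r6=20^15=27
SUB r6, r6, #8 → r6=27-8=19
ADD r1, r1, #3 → r1=13+3=16
CMP r1, #16  (cmp 16,16)
BNE body: not taken
ADD r6, r6, #1 → r6=19+1=20
halt.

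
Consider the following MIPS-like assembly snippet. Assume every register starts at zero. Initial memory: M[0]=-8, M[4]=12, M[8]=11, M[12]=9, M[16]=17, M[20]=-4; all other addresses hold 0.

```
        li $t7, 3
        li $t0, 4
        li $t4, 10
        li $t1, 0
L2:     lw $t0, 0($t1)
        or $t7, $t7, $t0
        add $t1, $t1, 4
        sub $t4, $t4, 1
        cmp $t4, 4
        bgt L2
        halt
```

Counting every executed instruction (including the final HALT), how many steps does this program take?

41

$t7=3
$t0=4
$t4=10
$t1=0
$t0=M[0]=-8
$t7=3|(-8)=-5
$t1=0+4=4
$t4=10-1=9
cmp $t4, 4  (cmp 9,4)
bgt L2: taken
$t0=M[4]=12
$t7=(-5)|12=-1
$t1=4+4=8
$t4=9-1=8
cmp $t4, 4  (cmp 8,4)
bgt L2: taken
$t0=M[8]=11
$t7=(-1)|11=-1
$t1=8+4=12
$t4=8-1=7
cmp $t4, 4  (cmp 7,4)
bgt L2: taken
$t0=M[12]=9
$t7=(-1)|9=-1
$t1=12+4=16
$t4=7-1=6
cmp $t4, 4  (cmp 6,4)
bgt L2: taken
$t0=M[16]=17
$t7=(-1)|17=-1
$t1=16+4=20
$t4=6-1=5
cmp $t4, 4  (cmp 5,4)
bgt L2: taken
$t0=M[20]=-4
$t7=(-1)|(-4)=-1
$t1=20+4=24
$t4=5-1=4
cmp $t4, 4  (cmp 4,4)
bgt L2: not taken
halt.
Total executed instructions: 41.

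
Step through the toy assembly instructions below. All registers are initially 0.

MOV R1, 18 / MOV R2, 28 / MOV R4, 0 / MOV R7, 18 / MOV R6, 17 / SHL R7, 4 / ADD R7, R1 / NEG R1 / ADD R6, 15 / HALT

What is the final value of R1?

after MOV R1, 18: R1=18
after MOV R2, 28: R2=28
after MOV R4, 0: R4=0
after MOV R7, 18: R7=18
after MOV R6, 17: R6=17
after SHL R7, 4: R7=18<<4=288
after ADD R7, R1: R7=288+18=306
after NEG R1: R1=-(18)=-18
after ADD R6, 15: R6=17+15=32
halt.

-18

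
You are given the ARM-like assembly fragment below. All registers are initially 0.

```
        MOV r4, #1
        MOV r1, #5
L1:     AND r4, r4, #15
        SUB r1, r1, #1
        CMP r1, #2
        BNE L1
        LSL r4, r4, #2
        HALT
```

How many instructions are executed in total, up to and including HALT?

16

MOV r4, #1 → r4=1
MOV r1, #5 → r1=5
AND r4, r4, #15 → r4=1&15=1
SUB r1, r1, #1 → r1=5-1=4
CMP r1, #2  (cmp 4,2)
BNE L1: taken
AND r4, r4, #15 → r4=1&15=1
SUB r1, r1, #1 → r1=4-1=3
CMP r1, #2  (cmp 3,2)
BNE L1: taken
AND r4, r4, #15 → r4=1&15=1
SUB r1, r1, #1 → r1=3-1=2
CMP r1, #2  (cmp 2,2)
BNE L1: not taken
LSL r4, r4, #2 → r4=1<<2=4
halt.
Total executed instructions: 16.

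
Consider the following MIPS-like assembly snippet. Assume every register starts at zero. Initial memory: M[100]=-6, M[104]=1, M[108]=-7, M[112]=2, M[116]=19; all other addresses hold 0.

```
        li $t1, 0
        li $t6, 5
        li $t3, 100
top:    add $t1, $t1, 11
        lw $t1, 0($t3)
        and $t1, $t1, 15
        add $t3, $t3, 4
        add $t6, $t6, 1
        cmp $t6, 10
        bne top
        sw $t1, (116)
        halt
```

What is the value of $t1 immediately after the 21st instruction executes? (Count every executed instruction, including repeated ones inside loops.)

after li $t1, 0: $t1=0
after li $t6, 5: $t6=5
after li $t3, 100: $t3=100
after add $t1, $t1, 11: $t1=0+11=11
after lw $t1, 0($t3): $t1=M[100]=-6
after and $t1, $t1, 15: $t1=(-6)&15=10
after add $t3, $t3, 4: $t3=100+4=104
after add $t6, $t6, 1: $t6=5+1=6
cmp $t6, 10  (cmp 6,10)
bne top: taken
after add $t1, $t1, 11: $t1=10+11=21
after lw $t1, 0($t3): $t1=M[104]=1
after and $t1, $t1, 15: $t1=1&15=1
after add $t3, $t3, 4: $t3=104+4=108
after add $t6, $t6, 1: $t6=6+1=7
cmp $t6, 10  (cmp 7,10)
bne top: taken
after add $t1, $t1, 11: $t1=1+11=12
after lw $t1, 0($t3): $t1=M[108]=-7
after and $t1, $t1, 15: $t1=(-7)&15=9
after add $t3, $t3, 4: $t3=108+4=112
After step 21: $t1 = 9.

9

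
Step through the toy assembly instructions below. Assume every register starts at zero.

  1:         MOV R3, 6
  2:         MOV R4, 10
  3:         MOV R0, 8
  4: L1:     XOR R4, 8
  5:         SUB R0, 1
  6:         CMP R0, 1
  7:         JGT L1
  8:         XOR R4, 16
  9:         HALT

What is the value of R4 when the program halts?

18

after MOV R3, 6: R3=6
after MOV R4, 10: R4=10
after MOV R0, 8: R0=8
after XOR R4, 8: R4=10^8=2
after SUB R0, 1: R0=8-1=7
CMP R0, 1  (cmp 7,1)
JGT L1: taken
after XOR R4, 8: R4=2^8=10
after SUB R0, 1: R0=7-1=6
CMP R0, 1  (cmp 6,1)
JGT L1: taken
after XOR R4, 8: R4=10^8=2
after SUB R0, 1: R0=6-1=5
CMP R0, 1  (cmp 5,1)
JGT L1: taken
after XOR R4, 8: R4=2^8=10
after SUB R0, 1: R0=5-1=4
CMP R0, 1  (cmp 4,1)
JGT L1: taken
after XOR R4, 8: R4=10^8=2
after SUB R0, 1: R0=4-1=3
CMP R0, 1  (cmp 3,1)
JGT L1: taken
after XOR R4, 8: R4=2^8=10
after SUB R0, 1: R0=3-1=2
CMP R0, 1  (cmp 2,1)
JGT L1: taken
after XOR R4, 8: R4=10^8=2
after SUB R0, 1: R0=2-1=1
CMP R0, 1  (cmp 1,1)
JGT L1: not taken
after XOR R4, 16: R4=2^16=18
halt.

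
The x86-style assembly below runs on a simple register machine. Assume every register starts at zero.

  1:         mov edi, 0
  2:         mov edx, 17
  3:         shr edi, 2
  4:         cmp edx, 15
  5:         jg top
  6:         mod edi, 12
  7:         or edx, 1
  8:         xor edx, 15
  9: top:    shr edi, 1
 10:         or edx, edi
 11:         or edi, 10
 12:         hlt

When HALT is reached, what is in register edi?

edi=0
edx=17
edi=0>>2=0
cmp edx, 15  (cmp 17,15)
jg top: taken
edi=0>>1=0
edx=17|0=17
edi=0|10=10
halt.

10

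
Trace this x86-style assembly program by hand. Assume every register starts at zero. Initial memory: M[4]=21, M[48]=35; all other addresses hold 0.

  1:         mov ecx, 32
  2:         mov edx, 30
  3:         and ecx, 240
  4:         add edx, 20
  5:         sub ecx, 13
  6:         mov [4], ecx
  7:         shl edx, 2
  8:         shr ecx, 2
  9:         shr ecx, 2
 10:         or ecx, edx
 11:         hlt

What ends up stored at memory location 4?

mov ecx, 32 → ecx=32
mov edx, 30 → edx=30
and ecx, 240 → ecx=32&240=32
add edx, 20 → edx=30+20=50
sub ecx, 13 → ecx=32-13=19
mov [4], ecx → M[4]=19
shl edx, 2 → edx=50<<2=200
shr ecx, 2 → ecx=19>>2=4
shr ecx, 2 → ecx=4>>2=1
or ecx, edx → ecx=1|200=201
halt.

19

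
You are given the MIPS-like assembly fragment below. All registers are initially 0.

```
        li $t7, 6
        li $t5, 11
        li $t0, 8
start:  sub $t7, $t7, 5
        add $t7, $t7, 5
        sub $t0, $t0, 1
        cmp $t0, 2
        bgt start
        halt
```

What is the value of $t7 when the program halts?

$t7=6
$t5=11
$t0=8
$t7=6-5=1
$t7=1+5=6
$t0=8-1=7
cmp $t0, 2  (cmp 7,2)
bgt start: taken
$t7=6-5=1
$t7=1+5=6
$t0=7-1=6
cmp $t0, 2  (cmp 6,2)
bgt start: taken
$t7=6-5=1
$t7=1+5=6
$t0=6-1=5
cmp $t0, 2  (cmp 5,2)
bgt start: taken
$t7=6-5=1
$t7=1+5=6
$t0=5-1=4
cmp $t0, 2  (cmp 4,2)
bgt start: taken
$t7=6-5=1
$t7=1+5=6
$t0=4-1=3
cmp $t0, 2  (cmp 3,2)
bgt start: taken
$t7=6-5=1
$t7=1+5=6
$t0=3-1=2
cmp $t0, 2  (cmp 2,2)
bgt start: not taken
halt.

6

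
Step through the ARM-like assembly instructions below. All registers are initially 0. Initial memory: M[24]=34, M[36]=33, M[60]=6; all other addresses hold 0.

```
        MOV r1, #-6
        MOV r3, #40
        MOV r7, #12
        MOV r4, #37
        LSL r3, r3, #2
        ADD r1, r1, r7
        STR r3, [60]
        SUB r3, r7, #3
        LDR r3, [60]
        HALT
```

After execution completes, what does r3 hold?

160

MOV r1, #-6 → r1=-6
MOV r3, #40 → r3=40
MOV r7, #12 → r7=12
MOV r4, #37 → r4=37
LSL r3, r3, #2 → r3=40<<2=160
ADD r1, r1, r7 → r1=(-6)+12=6
STR r3, [60] → M[60]=160
SUB r3, r7, #3 → r3=12-3=9
LDR r3, [60] → r3=M[60]=160
halt.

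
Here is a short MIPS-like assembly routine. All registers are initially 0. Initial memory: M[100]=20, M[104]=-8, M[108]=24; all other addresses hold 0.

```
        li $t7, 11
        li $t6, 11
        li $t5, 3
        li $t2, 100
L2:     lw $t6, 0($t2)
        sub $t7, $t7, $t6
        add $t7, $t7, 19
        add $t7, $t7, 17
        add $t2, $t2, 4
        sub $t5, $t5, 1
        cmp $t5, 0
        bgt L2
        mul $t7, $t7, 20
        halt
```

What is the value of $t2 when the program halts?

li $t7, 11 → $t7=11
li $t6, 11 → $t6=11
li $t5, 3 → $t5=3
li $t2, 100 → $t2=100
lw $t6, 0($t2) → $t6=M[100]=20
sub $t7, $t7, $t6 → $t7=11-20=-9
add $t7, $t7, 19 → $t7=(-9)+19=10
add $t7, $t7, 17 → $t7=10+17=27
add $t2, $t2, 4 → $t2=100+4=104
sub $t5, $t5, 1 → $t5=3-1=2
cmp $t5, 0  (cmp 2,0)
bgt L2: taken
lw $t6, 0($t2) → $t6=M[104]=-8
sub $t7, $t7, $t6 → $t7=27-(-8)=35
add $t7, $t7, 19 → $t7=35+19=54
add $t7, $t7, 17 → $t7=54+17=71
add $t2, $t2, 4 → $t2=104+4=108
sub $t5, $t5, 1 → $t5=2-1=1
cmp $t5, 0  (cmp 1,0)
bgt L2: taken
lw $t6, 0($t2) → $t6=M[108]=24
sub $t7, $t7, $t6 → $t7=71-24=47
add $t7, $t7, 19 → $t7=47+19=66
add $t7, $t7, 17 → $t7=66+17=83
add $t2, $t2, 4 → $t2=108+4=112
sub $t5, $t5, 1 → $t5=1-1=0
cmp $t5, 0  (cmp 0,0)
bgt L2: not taken
mul $t7, $t7, 20 → $t7=83*20=1660
halt.

112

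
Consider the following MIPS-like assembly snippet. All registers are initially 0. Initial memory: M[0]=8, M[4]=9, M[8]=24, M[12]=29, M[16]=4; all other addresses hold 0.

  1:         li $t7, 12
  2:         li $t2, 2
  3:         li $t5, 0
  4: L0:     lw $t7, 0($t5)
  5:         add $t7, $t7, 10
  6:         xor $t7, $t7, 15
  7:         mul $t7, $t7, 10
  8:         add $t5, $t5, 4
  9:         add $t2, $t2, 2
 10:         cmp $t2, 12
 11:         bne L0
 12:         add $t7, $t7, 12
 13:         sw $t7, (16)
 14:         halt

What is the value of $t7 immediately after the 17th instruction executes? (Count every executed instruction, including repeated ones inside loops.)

280

$t7=12
$t2=2
$t5=0
$t7=M[0]=8
$t7=8+10=18
$t7=18^15=29
$t7=29*10=290
$t5=0+4=4
$t2=2+2=4
cmp $t2, 12  (cmp 4,12)
bne L0: taken
$t7=M[4]=9
$t7=9+10=19
$t7=19^15=28
$t7=28*10=280
$t5=4+4=8
$t2=4+2=6
After step 17: $t7 = 280.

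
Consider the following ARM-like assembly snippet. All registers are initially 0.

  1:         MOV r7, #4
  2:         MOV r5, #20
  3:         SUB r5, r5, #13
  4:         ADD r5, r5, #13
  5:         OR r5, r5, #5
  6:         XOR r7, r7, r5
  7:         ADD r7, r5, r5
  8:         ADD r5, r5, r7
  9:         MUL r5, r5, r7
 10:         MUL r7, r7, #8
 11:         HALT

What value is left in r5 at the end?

MOV r7, #4 → r7=4
MOV r5, #20 → r5=20
SUB r5, r5, #13 → r5=20-13=7
ADD r5, r5, #13 → r5=7+13=20
OR r5, r5, #5 → r5=20|5=21
XOR r7, r7, r5 → r7=4^21=17
ADD r7, r5, r5 → r7=21+21=42
ADD r5, r5, r7 → r5=21+42=63
MUL r5, r5, r7 → r5=63*42=2646
MUL r7, r7, #8 → r7=42*8=336
halt.

2646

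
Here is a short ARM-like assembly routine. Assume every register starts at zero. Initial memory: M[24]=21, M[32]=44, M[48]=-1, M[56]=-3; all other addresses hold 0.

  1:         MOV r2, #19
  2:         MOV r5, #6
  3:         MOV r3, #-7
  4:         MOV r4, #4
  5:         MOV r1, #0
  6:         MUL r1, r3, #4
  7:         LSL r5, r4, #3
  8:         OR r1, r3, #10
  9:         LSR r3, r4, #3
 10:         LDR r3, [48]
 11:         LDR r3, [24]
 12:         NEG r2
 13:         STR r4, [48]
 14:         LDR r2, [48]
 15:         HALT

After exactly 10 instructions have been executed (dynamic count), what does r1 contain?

after MOV r2, #19: r2=19
after MOV r5, #6: r5=6
after MOV r3, #-7: r3=-7
after MOV r4, #4: r4=4
after MOV r1, #0: r1=0
after MUL r1, r3, #4: r1=(-7)*4=-28
after LSL r5, r4, #3: r5=4<<3=32
after OR r1, r3, #10: r1=(-7)|10=-5
after LSR r3, r4, #3: r3=4>>3=0
after LDR r3, [48]: r3=M[48]=-1
After step 10: r1 = -5.

-5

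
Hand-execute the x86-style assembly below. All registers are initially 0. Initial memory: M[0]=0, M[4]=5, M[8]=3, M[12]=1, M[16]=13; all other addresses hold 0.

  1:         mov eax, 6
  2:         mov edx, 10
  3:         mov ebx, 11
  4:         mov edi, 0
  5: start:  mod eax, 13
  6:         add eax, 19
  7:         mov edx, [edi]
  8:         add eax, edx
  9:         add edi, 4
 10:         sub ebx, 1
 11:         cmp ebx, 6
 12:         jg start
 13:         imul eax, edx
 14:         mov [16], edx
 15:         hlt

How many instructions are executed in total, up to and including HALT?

47

eax=6
edx=10
ebx=11
edi=0
eax=6%13=6
eax=6+19=25
edx=M[0]=0
eax=25+0=25
edi=0+4=4
ebx=11-1=10
cmp ebx, 6  (cmp 10,6)
jg start: taken
eax=25%13=12
eax=12+19=31
edx=M[4]=5
eax=31+5=36
edi=4+4=8
ebx=10-1=9
cmp ebx, 6  (cmp 9,6)
jg start: taken
eax=36%13=10
eax=10+19=29
edx=M[8]=3
eax=29+3=32
edi=8+4=12
ebx=9-1=8
cmp ebx, 6  (cmp 8,6)
jg start: taken
eax=32%13=6
eax=6+19=25
edx=M[12]=1
eax=25+1=26
edi=12+4=16
ebx=8-1=7
cmp ebx, 6  (cmp 7,6)
jg start: taken
eax=26%13=0
eax=0+19=19
edx=M[16]=13
eax=19+13=32
edi=16+4=20
ebx=7-1=6
cmp ebx, 6  (cmp 6,6)
jg start: not taken
eax=32*13=416
mov [16], edx → M[16]=13
halt.
Total executed instructions: 47.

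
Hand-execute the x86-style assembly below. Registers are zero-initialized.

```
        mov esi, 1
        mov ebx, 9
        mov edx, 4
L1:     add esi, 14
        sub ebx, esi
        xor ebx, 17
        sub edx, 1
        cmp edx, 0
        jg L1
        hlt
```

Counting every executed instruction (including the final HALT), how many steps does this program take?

28

esi=1
ebx=9
edx=4
esi=1+14=15
ebx=9-15=-6
ebx=(-6)^17=-21
edx=4-1=3
cmp edx, 0  (cmp 3,0)
jg L1: taken
esi=15+14=29
ebx=(-21)-29=-50
ebx=(-50)^17=-33
edx=3-1=2
cmp edx, 0  (cmp 2,0)
jg L1: taken
esi=29+14=43
ebx=(-33)-43=-76
ebx=(-76)^17=-91
edx=2-1=1
cmp edx, 0  (cmp 1,0)
jg L1: taken
esi=43+14=57
ebx=(-91)-57=-148
ebx=(-148)^17=-131
edx=1-1=0
cmp edx, 0  (cmp 0,0)
jg L1: not taken
halt.
Total executed instructions: 28.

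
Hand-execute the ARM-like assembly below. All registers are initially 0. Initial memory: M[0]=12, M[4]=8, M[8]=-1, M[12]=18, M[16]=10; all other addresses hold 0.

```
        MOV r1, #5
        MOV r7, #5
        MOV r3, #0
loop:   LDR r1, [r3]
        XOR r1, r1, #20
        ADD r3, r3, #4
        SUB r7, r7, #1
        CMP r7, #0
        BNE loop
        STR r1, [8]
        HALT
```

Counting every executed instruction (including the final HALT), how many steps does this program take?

35

MOV r1, #5 → r1=5
MOV r7, #5 → r7=5
MOV r3, #0 → r3=0
LDR r1, [r3] → r1=M[0]=12
XOR r1, r1, #20 → r1=12^20=24
ADD r3, r3, #4 → r3=0+4=4
SUB r7, r7, #1 → r7=5-1=4
CMP r7, #0  (cmp 4,0)
BNE loop: taken
LDR r1, [r3] → r1=M[4]=8
XOR r1, r1, #20 → r1=8^20=28
ADD r3, r3, #4 → r3=4+4=8
SUB r7, r7, #1 → r7=4-1=3
CMP r7, #0  (cmp 3,0)
BNE loop: taken
LDR r1, [r3] → r1=M[8]=-1
XOR r1, r1, #20 → r1=(-1)^20=-21
ADD r3, r3, #4 → r3=8+4=12
SUB r7, r7, #1 → r7=3-1=2
CMP r7, #0  (cmp 2,0)
BNE loop: taken
LDR r1, [r3] → r1=M[12]=18
XOR r1, r1, #20 → r1=18^20=6
ADD r3, r3, #4 → r3=12+4=16
SUB r7, r7, #1 → r7=2-1=1
CMP r7, #0  (cmp 1,0)
BNE loop: taken
LDR r1, [r3] → r1=M[16]=10
XOR r1, r1, #20 → r1=10^20=30
ADD r3, r3, #4 → r3=16+4=20
SUB r7, r7, #1 → r7=1-1=0
CMP r7, #0  (cmp 0,0)
BNE loop: not taken
STR r1, [8] → M[8]=30
halt.
Total executed instructions: 35.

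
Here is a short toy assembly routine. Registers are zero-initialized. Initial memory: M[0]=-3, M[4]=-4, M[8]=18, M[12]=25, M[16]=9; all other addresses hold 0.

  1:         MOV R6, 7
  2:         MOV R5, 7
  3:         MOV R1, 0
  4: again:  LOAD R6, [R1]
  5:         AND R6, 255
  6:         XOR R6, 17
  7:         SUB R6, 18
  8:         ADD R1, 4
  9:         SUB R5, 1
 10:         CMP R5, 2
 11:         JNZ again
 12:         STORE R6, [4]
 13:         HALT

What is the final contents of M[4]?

after MOV R6, 7: R6=7
after MOV R5, 7: R5=7
after MOV R1, 0: R1=0
after LOAD R6, [R1]: R6=M[0]=-3
after AND R6, 255: R6=(-3)&255=253
after XOR R6, 17: R6=253^17=236
after SUB R6, 18: R6=236-18=218
after ADD R1, 4: R1=0+4=4
after SUB R5, 1: R5=7-1=6
CMP R5, 2  (cmp 6,2)
JNZ again: taken
after LOAD R6, [R1]: R6=M[4]=-4
after AND R6, 255: R6=(-4)&255=252
after XOR R6, 17: R6=252^17=237
after SUB R6, 18: R6=237-18=219
after ADD R1, 4: R1=4+4=8
after SUB R5, 1: R5=6-1=5
CMP R5, 2  (cmp 5,2)
JNZ again: taken
after LOAD R6, [R1]: R6=M[8]=18
after AND R6, 255: R6=18&255=18
after XOR R6, 17: R6=18^17=3
after SUB R6, 18: R6=3-18=-15
after ADD R1, 4: R1=8+4=12
after SUB R5, 1: R5=5-1=4
CMP R5, 2  (cmp 4,2)
JNZ again: taken
after LOAD R6, [R1]: R6=M[12]=25
after AND R6, 255: R6=25&255=25
after XOR R6, 17: R6=25^17=8
after SUB R6, 18: R6=8-18=-10
after ADD R1, 4: R1=12+4=16
after SUB R5, 1: R5=4-1=3
CMP R5, 2  (cmp 3,2)
JNZ again: taken
after LOAD R6, [R1]: R6=M[16]=9
after AND R6, 255: R6=9&255=9
after XOR R6, 17: R6=9^17=24
after SUB R6, 18: R6=24-18=6
after ADD R1, 4: R1=16+4=20
after SUB R5, 1: R5=3-1=2
CMP R5, 2  (cmp 2,2)
JNZ again: not taken
STORE R6, [4] → M[4]=6
halt.

6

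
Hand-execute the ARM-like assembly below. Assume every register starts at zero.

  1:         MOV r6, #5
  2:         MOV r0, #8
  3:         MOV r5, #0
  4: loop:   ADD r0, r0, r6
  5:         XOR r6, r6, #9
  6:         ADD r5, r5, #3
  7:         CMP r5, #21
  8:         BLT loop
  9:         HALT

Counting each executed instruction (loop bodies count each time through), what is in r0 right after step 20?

42

MOV r6, #5 → r6=5
MOV r0, #8 → r0=8
MOV r5, #0 → r5=0
ADD r0, r0, r6 → r0=8+5=13
XOR r6, r6, #9 → r6=5^9=12
ADD r5, r5, #3 → r5=0+3=3
CMP r5, #21  (cmp 3,21)
BLT loop: taken
ADD r0, r0, r6 → r0=13+12=25
XOR r6, r6, #9 → r6=12^9=5
ADD r5, r5, #3 → r5=3+3=6
CMP r5, #21  (cmp 6,21)
BLT loop: taken
ADD r0, r0, r6 → r0=25+5=30
XOR r6, r6, #9 → r6=5^9=12
ADD r5, r5, #3 → r5=6+3=9
CMP r5, #21  (cmp 9,21)
BLT loop: taken
ADD r0, r0, r6 → r0=30+12=42
XOR r6, r6, #9 → r6=12^9=5
After step 20: r0 = 42.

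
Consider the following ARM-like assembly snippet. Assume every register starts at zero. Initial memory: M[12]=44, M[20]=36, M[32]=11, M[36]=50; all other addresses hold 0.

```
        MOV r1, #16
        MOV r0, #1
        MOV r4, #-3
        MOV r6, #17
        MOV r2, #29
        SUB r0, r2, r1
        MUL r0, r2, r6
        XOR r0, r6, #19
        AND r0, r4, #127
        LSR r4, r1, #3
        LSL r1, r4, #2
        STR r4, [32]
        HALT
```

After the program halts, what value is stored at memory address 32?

MOV r1, #16 → r1=16
MOV r0, #1 → r0=1
MOV r4, #-3 → r4=-3
MOV r6, #17 → r6=17
MOV r2, #29 → r2=29
SUB r0, r2, r1 → r0=29-16=13
MUL r0, r2, r6 → r0=29*17=493
XOR r0, r6, #19 → r0=17^19=2
AND r0, r4, #127 → r0=(-3)&127=125
LSR r4, r1, #3 → r4=16>>3=2
LSL r1, r4, #2 → r1=2<<2=8
STR r4, [32] → M[32]=2
halt.

2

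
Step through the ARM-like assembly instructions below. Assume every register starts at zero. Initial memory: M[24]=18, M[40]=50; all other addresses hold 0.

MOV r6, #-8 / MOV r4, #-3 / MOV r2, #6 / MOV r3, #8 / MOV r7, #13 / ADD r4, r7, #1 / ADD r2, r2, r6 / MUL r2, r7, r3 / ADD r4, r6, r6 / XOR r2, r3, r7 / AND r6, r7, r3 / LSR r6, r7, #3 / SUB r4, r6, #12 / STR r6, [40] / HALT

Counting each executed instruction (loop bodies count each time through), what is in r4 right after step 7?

14

after MOV r6, #-8: r6=-8
after MOV r4, #-3: r4=-3
after MOV r2, #6: r2=6
after MOV r3, #8: r3=8
after MOV r7, #13: r7=13
after ADD r4, r7, #1: r4=13+1=14
after ADD r2, r2, r6: r2=6+(-8)=-2
After step 7: r4 = 14.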